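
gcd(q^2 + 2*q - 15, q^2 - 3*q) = q - 3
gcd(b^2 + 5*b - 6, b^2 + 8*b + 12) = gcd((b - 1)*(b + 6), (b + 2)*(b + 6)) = b + 6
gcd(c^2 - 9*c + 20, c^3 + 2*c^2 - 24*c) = c - 4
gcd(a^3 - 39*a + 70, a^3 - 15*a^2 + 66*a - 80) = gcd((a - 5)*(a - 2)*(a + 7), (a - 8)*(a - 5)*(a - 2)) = a^2 - 7*a + 10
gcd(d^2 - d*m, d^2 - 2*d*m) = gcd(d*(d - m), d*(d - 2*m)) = d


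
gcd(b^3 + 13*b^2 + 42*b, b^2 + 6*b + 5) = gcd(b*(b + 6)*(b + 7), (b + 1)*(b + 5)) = 1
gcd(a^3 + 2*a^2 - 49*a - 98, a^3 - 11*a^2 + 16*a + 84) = a^2 - 5*a - 14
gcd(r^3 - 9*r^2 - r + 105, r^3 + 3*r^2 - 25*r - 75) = r^2 - 2*r - 15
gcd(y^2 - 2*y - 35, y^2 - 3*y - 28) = y - 7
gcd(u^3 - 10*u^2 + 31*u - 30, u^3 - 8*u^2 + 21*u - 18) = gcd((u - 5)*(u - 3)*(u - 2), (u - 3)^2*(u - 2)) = u^2 - 5*u + 6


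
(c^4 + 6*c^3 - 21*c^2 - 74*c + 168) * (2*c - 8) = 2*c^5 + 4*c^4 - 90*c^3 + 20*c^2 + 928*c - 1344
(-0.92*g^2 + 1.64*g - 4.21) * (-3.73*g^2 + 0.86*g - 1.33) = 3.4316*g^4 - 6.9084*g^3 + 18.3373*g^2 - 5.8018*g + 5.5993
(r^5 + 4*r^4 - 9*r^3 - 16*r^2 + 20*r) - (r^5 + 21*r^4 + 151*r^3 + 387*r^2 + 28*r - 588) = -17*r^4 - 160*r^3 - 403*r^2 - 8*r + 588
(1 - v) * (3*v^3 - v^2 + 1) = -3*v^4 + 4*v^3 - v^2 - v + 1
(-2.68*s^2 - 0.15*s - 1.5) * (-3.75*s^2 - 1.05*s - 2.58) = 10.05*s^4 + 3.3765*s^3 + 12.6969*s^2 + 1.962*s + 3.87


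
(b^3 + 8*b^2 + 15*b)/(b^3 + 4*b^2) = (b^2 + 8*b + 15)/(b*(b + 4))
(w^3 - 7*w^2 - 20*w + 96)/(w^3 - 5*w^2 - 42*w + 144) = (w + 4)/(w + 6)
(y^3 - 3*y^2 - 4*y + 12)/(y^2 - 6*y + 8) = (y^2 - y - 6)/(y - 4)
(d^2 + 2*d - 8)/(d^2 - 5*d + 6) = (d + 4)/(d - 3)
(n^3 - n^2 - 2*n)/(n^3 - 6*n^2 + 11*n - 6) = n*(n + 1)/(n^2 - 4*n + 3)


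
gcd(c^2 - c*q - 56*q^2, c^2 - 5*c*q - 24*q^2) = -c + 8*q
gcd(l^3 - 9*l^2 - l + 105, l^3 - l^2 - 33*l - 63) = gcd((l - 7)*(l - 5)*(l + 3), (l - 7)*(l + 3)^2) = l^2 - 4*l - 21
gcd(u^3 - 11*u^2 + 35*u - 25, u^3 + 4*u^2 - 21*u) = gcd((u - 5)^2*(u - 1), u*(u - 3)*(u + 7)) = 1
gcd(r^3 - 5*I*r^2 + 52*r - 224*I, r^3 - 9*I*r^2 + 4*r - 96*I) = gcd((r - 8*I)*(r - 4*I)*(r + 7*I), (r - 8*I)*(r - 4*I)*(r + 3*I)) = r^2 - 12*I*r - 32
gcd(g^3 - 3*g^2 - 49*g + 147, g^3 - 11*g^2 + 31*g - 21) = g^2 - 10*g + 21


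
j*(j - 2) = j^2 - 2*j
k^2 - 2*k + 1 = (k - 1)^2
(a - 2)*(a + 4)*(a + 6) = a^3 + 8*a^2 + 4*a - 48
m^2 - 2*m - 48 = (m - 8)*(m + 6)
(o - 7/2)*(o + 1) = o^2 - 5*o/2 - 7/2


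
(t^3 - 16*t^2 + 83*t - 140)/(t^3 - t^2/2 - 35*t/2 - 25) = 2*(t^2 - 11*t + 28)/(2*t^2 + 9*t + 10)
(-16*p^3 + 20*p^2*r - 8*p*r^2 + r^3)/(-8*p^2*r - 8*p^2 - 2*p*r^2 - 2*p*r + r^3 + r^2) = (4*p^2 - 4*p*r + r^2)/(2*p*r + 2*p + r^2 + r)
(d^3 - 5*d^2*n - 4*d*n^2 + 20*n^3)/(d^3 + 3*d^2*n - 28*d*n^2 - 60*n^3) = (d - 2*n)/(d + 6*n)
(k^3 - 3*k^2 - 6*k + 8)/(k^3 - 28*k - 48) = (k^2 - 5*k + 4)/(k^2 - 2*k - 24)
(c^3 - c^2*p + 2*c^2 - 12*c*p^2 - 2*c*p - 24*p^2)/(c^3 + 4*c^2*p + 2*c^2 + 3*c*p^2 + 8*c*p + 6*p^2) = (c - 4*p)/(c + p)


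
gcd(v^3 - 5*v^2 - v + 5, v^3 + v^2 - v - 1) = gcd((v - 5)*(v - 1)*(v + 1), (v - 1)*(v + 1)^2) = v^2 - 1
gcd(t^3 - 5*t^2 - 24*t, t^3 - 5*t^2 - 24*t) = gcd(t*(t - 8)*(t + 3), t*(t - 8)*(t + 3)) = t^3 - 5*t^2 - 24*t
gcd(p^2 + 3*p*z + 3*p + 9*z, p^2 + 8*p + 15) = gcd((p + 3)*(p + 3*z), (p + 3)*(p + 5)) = p + 3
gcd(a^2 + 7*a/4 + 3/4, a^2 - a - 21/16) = a + 3/4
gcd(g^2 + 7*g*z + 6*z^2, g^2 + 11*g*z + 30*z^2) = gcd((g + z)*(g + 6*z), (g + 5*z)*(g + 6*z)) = g + 6*z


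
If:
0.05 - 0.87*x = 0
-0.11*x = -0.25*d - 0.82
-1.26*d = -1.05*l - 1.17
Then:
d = -3.25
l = -5.02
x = 0.06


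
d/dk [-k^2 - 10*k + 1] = -2*k - 10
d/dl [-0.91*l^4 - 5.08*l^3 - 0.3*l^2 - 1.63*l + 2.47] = -3.64*l^3 - 15.24*l^2 - 0.6*l - 1.63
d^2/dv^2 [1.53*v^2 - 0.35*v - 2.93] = 3.06000000000000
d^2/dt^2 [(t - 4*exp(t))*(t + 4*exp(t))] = 2 - 64*exp(2*t)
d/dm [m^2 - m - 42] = 2*m - 1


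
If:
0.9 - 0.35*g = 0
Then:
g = 2.57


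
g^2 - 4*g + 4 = (g - 2)^2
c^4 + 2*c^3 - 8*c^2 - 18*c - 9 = (c - 3)*(c + 1)^2*(c + 3)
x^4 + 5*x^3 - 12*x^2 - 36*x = x*(x - 3)*(x + 2)*(x + 6)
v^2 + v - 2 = (v - 1)*(v + 2)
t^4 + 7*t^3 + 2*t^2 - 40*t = t*(t - 2)*(t + 4)*(t + 5)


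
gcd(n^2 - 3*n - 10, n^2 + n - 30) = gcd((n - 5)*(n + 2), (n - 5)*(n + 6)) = n - 5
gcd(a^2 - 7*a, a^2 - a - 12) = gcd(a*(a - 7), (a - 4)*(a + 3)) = 1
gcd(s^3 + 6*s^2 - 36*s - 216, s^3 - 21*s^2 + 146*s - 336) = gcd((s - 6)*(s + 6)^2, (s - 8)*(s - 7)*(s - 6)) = s - 6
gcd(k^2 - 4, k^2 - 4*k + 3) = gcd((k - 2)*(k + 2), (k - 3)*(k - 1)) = 1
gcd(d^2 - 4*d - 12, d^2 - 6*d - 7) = 1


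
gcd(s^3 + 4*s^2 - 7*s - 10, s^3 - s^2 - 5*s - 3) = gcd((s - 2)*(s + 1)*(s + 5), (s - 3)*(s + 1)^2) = s + 1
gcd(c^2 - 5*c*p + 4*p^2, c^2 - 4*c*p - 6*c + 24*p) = -c + 4*p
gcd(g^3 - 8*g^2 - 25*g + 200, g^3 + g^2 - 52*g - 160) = g^2 - 3*g - 40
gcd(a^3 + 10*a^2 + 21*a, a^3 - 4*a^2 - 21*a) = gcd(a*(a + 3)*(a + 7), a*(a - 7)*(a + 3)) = a^2 + 3*a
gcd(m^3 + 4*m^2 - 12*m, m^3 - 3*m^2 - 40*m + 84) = m^2 + 4*m - 12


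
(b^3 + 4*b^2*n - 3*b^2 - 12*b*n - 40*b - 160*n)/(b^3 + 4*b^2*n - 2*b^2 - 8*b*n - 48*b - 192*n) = (b + 5)/(b + 6)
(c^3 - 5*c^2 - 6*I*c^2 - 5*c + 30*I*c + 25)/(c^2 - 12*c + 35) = (c^2 - 6*I*c - 5)/(c - 7)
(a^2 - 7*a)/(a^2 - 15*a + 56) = a/(a - 8)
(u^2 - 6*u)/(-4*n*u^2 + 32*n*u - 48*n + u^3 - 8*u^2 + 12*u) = u/(-4*n*u + 8*n + u^2 - 2*u)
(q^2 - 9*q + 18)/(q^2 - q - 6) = (q - 6)/(q + 2)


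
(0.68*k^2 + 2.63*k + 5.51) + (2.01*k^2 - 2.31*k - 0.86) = 2.69*k^2 + 0.32*k + 4.65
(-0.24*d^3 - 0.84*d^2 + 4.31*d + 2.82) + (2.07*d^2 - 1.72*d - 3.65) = -0.24*d^3 + 1.23*d^2 + 2.59*d - 0.83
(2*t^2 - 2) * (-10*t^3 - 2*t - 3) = -20*t^5 + 16*t^3 - 6*t^2 + 4*t + 6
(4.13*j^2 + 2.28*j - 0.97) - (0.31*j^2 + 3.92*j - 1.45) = 3.82*j^2 - 1.64*j + 0.48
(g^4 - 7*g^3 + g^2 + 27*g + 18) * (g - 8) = g^5 - 15*g^4 + 57*g^3 + 19*g^2 - 198*g - 144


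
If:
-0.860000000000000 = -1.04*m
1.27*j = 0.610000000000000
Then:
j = 0.48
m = 0.83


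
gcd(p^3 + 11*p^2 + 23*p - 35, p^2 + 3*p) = 1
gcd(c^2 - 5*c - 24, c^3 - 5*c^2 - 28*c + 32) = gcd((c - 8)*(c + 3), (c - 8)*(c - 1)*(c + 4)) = c - 8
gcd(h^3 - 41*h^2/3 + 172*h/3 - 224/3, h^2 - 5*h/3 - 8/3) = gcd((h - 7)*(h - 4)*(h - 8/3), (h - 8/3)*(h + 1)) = h - 8/3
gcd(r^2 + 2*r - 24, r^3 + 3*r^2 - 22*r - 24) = r^2 + 2*r - 24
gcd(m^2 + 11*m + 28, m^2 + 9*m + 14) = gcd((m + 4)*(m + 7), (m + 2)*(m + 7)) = m + 7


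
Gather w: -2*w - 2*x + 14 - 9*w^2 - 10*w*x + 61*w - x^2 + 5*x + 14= -9*w^2 + w*(59 - 10*x) - x^2 + 3*x + 28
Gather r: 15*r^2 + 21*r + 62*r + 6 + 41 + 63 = 15*r^2 + 83*r + 110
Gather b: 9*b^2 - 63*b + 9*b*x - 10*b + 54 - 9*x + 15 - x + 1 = 9*b^2 + b*(9*x - 73) - 10*x + 70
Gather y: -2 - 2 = -4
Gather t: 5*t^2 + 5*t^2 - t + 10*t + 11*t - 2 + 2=10*t^2 + 20*t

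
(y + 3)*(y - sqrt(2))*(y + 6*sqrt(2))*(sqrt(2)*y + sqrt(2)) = sqrt(2)*y^4 + 4*sqrt(2)*y^3 + 10*y^3 - 9*sqrt(2)*y^2 + 40*y^2 - 48*sqrt(2)*y + 30*y - 36*sqrt(2)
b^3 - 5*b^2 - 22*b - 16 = (b - 8)*(b + 1)*(b + 2)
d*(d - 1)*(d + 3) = d^3 + 2*d^2 - 3*d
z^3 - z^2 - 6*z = z*(z - 3)*(z + 2)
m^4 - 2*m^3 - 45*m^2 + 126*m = m*(m - 6)*(m - 3)*(m + 7)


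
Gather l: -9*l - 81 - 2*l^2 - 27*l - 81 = -2*l^2 - 36*l - 162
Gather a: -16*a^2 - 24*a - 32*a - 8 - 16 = -16*a^2 - 56*a - 24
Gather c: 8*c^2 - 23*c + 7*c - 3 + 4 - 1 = 8*c^2 - 16*c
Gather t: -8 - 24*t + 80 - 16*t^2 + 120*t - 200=-16*t^2 + 96*t - 128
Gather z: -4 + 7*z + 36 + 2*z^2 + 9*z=2*z^2 + 16*z + 32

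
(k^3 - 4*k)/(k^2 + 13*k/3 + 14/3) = 3*k*(k - 2)/(3*k + 7)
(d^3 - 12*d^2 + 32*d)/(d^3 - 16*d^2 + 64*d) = (d - 4)/(d - 8)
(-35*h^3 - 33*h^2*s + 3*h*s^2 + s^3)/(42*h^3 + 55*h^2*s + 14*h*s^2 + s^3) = (-5*h + s)/(6*h + s)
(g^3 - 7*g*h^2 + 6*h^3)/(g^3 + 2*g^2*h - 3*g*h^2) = (g - 2*h)/g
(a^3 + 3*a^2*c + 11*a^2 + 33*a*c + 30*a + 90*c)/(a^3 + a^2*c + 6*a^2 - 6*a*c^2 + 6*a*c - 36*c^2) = (a + 5)/(a - 2*c)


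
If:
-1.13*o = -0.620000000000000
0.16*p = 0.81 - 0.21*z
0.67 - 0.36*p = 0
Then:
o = 0.55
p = 1.86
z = 2.44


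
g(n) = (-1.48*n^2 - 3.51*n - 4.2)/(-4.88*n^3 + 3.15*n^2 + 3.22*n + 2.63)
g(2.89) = 0.34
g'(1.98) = -2.02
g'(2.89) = -0.27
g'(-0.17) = -0.07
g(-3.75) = -0.04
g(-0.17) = -1.66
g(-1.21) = -0.18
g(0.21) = -1.47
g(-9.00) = -0.02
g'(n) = (-2.96*n - 3.51)/(-4.88*n^3 + 3.15*n^2 + 3.22*n + 2.63) + (-1.48*n^2 - 3.51*n - 4.2)*(14.64*n^2 - 6.3*n - 3.22)/(-4.88*n^3 + 3.15*n^2 + 3.22*n + 2.63)^2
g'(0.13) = 0.60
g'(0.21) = 0.47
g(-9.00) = -0.02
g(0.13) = -1.51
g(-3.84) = -0.04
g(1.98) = 1.03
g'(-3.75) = -0.01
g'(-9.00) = -0.00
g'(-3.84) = -0.01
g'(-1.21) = -0.37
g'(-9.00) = -0.00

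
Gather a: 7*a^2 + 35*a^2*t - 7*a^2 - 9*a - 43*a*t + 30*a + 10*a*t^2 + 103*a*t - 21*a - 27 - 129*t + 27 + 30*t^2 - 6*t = 35*a^2*t + a*(10*t^2 + 60*t) + 30*t^2 - 135*t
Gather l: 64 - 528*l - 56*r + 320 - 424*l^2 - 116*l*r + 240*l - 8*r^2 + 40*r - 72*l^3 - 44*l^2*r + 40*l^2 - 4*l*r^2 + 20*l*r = -72*l^3 + l^2*(-44*r - 384) + l*(-4*r^2 - 96*r - 288) - 8*r^2 - 16*r + 384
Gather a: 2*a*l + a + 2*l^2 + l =a*(2*l + 1) + 2*l^2 + l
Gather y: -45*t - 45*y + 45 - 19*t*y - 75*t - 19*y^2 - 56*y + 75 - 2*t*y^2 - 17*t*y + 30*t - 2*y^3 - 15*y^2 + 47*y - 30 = -90*t - 2*y^3 + y^2*(-2*t - 34) + y*(-36*t - 54) + 90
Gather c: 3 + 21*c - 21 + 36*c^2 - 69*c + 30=36*c^2 - 48*c + 12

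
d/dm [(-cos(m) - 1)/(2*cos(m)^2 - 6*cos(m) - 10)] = (sin(m)^2 - 2*cos(m) - 3)*sin(m)/(2*(sin(m)^2 + 3*cos(m) + 4)^2)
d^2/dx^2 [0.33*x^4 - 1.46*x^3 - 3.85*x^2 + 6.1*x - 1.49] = 3.96*x^2 - 8.76*x - 7.7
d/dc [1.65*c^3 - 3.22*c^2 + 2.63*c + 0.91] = 4.95*c^2 - 6.44*c + 2.63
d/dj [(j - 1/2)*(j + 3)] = 2*j + 5/2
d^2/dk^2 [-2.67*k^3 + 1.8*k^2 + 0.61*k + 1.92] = 3.6 - 16.02*k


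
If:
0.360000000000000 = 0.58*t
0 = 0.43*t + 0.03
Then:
No Solution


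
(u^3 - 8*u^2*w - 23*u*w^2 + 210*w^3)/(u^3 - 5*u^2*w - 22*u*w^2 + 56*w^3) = (u^2 - u*w - 30*w^2)/(u^2 + 2*u*w - 8*w^2)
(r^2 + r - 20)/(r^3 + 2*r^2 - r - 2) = (r^2 + r - 20)/(r^3 + 2*r^2 - r - 2)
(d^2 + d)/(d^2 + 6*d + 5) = d/(d + 5)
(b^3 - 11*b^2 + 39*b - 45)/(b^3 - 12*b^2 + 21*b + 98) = (b^3 - 11*b^2 + 39*b - 45)/(b^3 - 12*b^2 + 21*b + 98)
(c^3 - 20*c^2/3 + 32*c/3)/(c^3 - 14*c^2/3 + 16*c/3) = (c - 4)/(c - 2)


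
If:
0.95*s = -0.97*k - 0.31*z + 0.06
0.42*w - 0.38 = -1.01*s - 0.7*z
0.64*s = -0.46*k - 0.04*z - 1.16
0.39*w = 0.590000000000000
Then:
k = 2.03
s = -3.57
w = 1.51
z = 4.79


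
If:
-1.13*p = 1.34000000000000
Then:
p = -1.19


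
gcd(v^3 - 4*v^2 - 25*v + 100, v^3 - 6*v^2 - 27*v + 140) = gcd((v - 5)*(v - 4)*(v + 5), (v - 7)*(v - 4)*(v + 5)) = v^2 + v - 20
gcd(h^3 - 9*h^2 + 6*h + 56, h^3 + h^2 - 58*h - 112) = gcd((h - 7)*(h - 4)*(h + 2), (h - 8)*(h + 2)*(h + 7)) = h + 2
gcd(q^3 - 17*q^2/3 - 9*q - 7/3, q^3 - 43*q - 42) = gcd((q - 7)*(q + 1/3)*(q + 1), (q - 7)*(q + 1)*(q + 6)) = q^2 - 6*q - 7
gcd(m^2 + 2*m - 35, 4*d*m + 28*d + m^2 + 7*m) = m + 7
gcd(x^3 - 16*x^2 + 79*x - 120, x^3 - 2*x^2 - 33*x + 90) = x^2 - 8*x + 15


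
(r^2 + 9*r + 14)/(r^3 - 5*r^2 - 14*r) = (r + 7)/(r*(r - 7))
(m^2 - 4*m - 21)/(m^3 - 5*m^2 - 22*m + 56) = (m + 3)/(m^2 + 2*m - 8)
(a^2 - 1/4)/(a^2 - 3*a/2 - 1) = (a - 1/2)/(a - 2)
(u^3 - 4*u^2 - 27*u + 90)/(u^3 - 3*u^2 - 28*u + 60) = (u - 3)/(u - 2)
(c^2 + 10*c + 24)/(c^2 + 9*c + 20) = (c + 6)/(c + 5)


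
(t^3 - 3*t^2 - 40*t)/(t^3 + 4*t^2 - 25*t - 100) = t*(t - 8)/(t^2 - t - 20)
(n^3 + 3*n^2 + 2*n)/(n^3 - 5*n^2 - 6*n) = (n + 2)/(n - 6)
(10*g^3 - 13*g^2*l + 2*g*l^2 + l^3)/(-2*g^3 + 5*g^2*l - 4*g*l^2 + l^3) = (-5*g - l)/(g - l)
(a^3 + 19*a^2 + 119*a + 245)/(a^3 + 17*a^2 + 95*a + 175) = (a + 7)/(a + 5)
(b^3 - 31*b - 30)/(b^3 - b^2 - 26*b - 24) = (b + 5)/(b + 4)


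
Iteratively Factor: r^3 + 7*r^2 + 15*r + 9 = (r + 3)*(r^2 + 4*r + 3) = (r + 1)*(r + 3)*(r + 3)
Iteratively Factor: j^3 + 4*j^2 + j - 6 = (j + 3)*(j^2 + j - 2) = (j + 2)*(j + 3)*(j - 1)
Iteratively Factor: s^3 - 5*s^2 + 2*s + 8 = (s - 2)*(s^2 - 3*s - 4) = (s - 4)*(s - 2)*(s + 1)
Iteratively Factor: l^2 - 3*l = (l)*(l - 3)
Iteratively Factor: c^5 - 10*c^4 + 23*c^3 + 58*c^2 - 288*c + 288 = (c - 3)*(c^4 - 7*c^3 + 2*c^2 + 64*c - 96) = (c - 3)*(c - 2)*(c^3 - 5*c^2 - 8*c + 48) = (c - 4)*(c - 3)*(c - 2)*(c^2 - c - 12) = (c - 4)*(c - 3)*(c - 2)*(c + 3)*(c - 4)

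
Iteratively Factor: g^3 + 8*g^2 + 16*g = (g + 4)*(g^2 + 4*g) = g*(g + 4)*(g + 4)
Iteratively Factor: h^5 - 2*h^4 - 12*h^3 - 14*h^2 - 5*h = (h + 1)*(h^4 - 3*h^3 - 9*h^2 - 5*h) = (h + 1)^2*(h^3 - 4*h^2 - 5*h) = h*(h + 1)^2*(h^2 - 4*h - 5) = h*(h - 5)*(h + 1)^2*(h + 1)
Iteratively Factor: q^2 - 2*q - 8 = (q + 2)*(q - 4)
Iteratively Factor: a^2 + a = (a + 1)*(a)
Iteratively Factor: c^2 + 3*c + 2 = (c + 2)*(c + 1)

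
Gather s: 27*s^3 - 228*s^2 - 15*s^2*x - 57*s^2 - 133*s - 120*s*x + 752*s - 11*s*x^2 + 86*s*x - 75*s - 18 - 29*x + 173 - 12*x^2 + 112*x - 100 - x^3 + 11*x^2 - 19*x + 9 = 27*s^3 + s^2*(-15*x - 285) + s*(-11*x^2 - 34*x + 544) - x^3 - x^2 + 64*x + 64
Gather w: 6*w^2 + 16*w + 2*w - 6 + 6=6*w^2 + 18*w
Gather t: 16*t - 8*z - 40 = 16*t - 8*z - 40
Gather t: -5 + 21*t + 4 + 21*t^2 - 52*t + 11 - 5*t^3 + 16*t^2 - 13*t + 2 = -5*t^3 + 37*t^2 - 44*t + 12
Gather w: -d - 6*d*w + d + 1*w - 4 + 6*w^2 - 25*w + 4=6*w^2 + w*(-6*d - 24)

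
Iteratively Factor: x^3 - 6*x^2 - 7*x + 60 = (x - 5)*(x^2 - x - 12) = (x - 5)*(x - 4)*(x + 3)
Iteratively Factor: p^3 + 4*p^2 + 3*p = (p)*(p^2 + 4*p + 3) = p*(p + 1)*(p + 3)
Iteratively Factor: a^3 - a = (a + 1)*(a^2 - a) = a*(a + 1)*(a - 1)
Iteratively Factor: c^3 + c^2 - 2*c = (c + 2)*(c^2 - c) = (c - 1)*(c + 2)*(c)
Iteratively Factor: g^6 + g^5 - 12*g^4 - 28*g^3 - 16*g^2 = (g + 2)*(g^5 - g^4 - 10*g^3 - 8*g^2) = g*(g + 2)*(g^4 - g^3 - 10*g^2 - 8*g) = g*(g - 4)*(g + 2)*(g^3 + 3*g^2 + 2*g) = g^2*(g - 4)*(g + 2)*(g^2 + 3*g + 2) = g^2*(g - 4)*(g + 1)*(g + 2)*(g + 2)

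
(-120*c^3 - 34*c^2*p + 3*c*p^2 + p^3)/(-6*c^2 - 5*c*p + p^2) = (20*c^2 + 9*c*p + p^2)/(c + p)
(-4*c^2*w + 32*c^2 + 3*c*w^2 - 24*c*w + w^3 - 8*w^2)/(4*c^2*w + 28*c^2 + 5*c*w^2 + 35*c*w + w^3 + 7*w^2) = (-c*w + 8*c + w^2 - 8*w)/(c*w + 7*c + w^2 + 7*w)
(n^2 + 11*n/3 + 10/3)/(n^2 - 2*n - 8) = (n + 5/3)/(n - 4)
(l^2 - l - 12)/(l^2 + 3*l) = (l - 4)/l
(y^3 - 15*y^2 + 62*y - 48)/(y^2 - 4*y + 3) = (y^2 - 14*y + 48)/(y - 3)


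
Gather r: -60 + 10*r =10*r - 60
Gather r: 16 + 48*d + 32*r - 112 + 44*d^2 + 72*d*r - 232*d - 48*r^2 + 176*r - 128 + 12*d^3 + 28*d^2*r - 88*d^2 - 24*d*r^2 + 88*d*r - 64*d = 12*d^3 - 44*d^2 - 248*d + r^2*(-24*d - 48) + r*(28*d^2 + 160*d + 208) - 224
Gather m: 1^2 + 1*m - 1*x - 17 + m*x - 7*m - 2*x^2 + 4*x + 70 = m*(x - 6) - 2*x^2 + 3*x + 54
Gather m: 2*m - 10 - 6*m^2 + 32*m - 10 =-6*m^2 + 34*m - 20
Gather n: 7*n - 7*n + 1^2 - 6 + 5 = 0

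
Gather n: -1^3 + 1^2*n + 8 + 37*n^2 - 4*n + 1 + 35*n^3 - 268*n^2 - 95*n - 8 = 35*n^3 - 231*n^2 - 98*n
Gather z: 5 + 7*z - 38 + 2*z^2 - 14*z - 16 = 2*z^2 - 7*z - 49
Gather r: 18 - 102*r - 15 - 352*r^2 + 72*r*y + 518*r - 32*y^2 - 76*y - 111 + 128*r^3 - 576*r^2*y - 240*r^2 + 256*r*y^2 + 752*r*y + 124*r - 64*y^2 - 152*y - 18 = 128*r^3 + r^2*(-576*y - 592) + r*(256*y^2 + 824*y + 540) - 96*y^2 - 228*y - 126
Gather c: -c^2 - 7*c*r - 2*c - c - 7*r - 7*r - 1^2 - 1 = -c^2 + c*(-7*r - 3) - 14*r - 2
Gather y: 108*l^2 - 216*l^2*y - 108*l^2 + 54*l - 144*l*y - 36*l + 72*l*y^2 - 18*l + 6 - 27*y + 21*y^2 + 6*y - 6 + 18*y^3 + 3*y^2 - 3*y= 18*y^3 + y^2*(72*l + 24) + y*(-216*l^2 - 144*l - 24)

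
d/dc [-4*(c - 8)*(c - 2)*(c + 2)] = -12*c^2 + 64*c + 16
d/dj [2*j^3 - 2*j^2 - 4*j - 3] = 6*j^2 - 4*j - 4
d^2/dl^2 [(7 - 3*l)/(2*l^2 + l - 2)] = 2*(-(3*l - 7)*(4*l + 1)^2 + (18*l - 11)*(2*l^2 + l - 2))/(2*l^2 + l - 2)^3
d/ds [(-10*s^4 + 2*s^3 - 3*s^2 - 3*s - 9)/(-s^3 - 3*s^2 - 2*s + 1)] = (10*s^6 + 60*s^5 + 51*s^4 - 54*s^3 - 24*s^2 - 60*s - 21)/(s^6 + 6*s^5 + 13*s^4 + 10*s^3 - 2*s^2 - 4*s + 1)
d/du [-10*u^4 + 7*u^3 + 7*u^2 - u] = -40*u^3 + 21*u^2 + 14*u - 1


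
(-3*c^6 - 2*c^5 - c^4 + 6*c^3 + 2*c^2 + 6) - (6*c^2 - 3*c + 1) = -3*c^6 - 2*c^5 - c^4 + 6*c^3 - 4*c^2 + 3*c + 5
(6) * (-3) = -18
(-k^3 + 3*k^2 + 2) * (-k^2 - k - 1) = k^5 - 2*k^4 - 2*k^3 - 5*k^2 - 2*k - 2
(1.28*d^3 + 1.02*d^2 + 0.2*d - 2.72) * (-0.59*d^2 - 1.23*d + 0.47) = -0.7552*d^5 - 2.1762*d^4 - 0.771*d^3 + 1.8382*d^2 + 3.4396*d - 1.2784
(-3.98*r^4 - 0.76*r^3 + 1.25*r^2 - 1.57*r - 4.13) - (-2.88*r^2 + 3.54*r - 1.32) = -3.98*r^4 - 0.76*r^3 + 4.13*r^2 - 5.11*r - 2.81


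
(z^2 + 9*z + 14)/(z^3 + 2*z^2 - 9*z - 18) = (z + 7)/(z^2 - 9)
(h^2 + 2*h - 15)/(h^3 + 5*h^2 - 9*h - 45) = 1/(h + 3)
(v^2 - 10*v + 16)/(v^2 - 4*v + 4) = (v - 8)/(v - 2)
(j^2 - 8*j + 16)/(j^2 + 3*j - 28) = (j - 4)/(j + 7)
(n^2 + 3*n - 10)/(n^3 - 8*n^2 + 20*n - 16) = (n + 5)/(n^2 - 6*n + 8)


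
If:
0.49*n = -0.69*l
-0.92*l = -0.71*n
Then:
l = 0.00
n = 0.00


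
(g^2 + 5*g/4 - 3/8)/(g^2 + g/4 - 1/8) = (2*g + 3)/(2*g + 1)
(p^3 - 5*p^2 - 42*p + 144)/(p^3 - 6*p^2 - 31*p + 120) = (p + 6)/(p + 5)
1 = 1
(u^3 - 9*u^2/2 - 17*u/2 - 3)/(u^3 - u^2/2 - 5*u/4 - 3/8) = 4*(u^2 - 5*u - 6)/(4*u^2 - 4*u - 3)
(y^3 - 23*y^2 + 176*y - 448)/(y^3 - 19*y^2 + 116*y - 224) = (y - 8)/(y - 4)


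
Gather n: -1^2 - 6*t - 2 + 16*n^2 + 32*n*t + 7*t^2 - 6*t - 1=16*n^2 + 32*n*t + 7*t^2 - 12*t - 4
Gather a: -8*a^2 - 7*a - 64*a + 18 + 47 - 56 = -8*a^2 - 71*a + 9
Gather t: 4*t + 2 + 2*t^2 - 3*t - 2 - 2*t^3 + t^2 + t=-2*t^3 + 3*t^2 + 2*t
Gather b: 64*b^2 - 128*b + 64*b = 64*b^2 - 64*b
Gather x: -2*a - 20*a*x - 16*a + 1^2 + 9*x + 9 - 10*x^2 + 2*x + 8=-18*a - 10*x^2 + x*(11 - 20*a) + 18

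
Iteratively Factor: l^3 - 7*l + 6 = (l + 3)*(l^2 - 3*l + 2) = (l - 1)*(l + 3)*(l - 2)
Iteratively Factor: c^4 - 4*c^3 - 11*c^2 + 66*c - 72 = (c - 3)*(c^3 - c^2 - 14*c + 24) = (c - 3)*(c - 2)*(c^2 + c - 12) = (c - 3)^2*(c - 2)*(c + 4)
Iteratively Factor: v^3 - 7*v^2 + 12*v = (v)*(v^2 - 7*v + 12) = v*(v - 3)*(v - 4)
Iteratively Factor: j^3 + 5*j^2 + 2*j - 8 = (j - 1)*(j^2 + 6*j + 8) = (j - 1)*(j + 4)*(j + 2)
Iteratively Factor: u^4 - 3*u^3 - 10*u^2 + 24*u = (u - 2)*(u^3 - u^2 - 12*u) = u*(u - 2)*(u^2 - u - 12) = u*(u - 2)*(u + 3)*(u - 4)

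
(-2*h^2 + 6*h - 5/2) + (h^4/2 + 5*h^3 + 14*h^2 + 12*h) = h^4/2 + 5*h^3 + 12*h^2 + 18*h - 5/2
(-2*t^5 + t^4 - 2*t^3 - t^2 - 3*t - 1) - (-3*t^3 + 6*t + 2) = -2*t^5 + t^4 + t^3 - t^2 - 9*t - 3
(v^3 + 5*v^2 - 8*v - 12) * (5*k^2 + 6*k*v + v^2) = 5*k^2*v^3 + 25*k^2*v^2 - 40*k^2*v - 60*k^2 + 6*k*v^4 + 30*k*v^3 - 48*k*v^2 - 72*k*v + v^5 + 5*v^4 - 8*v^3 - 12*v^2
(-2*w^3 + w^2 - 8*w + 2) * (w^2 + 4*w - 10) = -2*w^5 - 7*w^4 + 16*w^3 - 40*w^2 + 88*w - 20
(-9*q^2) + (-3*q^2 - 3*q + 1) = -12*q^2 - 3*q + 1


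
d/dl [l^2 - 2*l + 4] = 2*l - 2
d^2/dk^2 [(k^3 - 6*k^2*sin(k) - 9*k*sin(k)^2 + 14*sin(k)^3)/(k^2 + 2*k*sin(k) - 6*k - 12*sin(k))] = 2*(4*k^3*sin(k) - 48*k^2*sin(k) + 7*k^2*cos(2*k) + 144*k*sin(k) - 7*k*sin(2*k) + 48*k*cos(k) - 84*k*cos(2*k) - 48*sin(k) + 42*sin(2*k) - 288*cos(k) + 497*cos(2*k)/2 + 79/2)/(k^3 - 18*k^2 + 108*k - 216)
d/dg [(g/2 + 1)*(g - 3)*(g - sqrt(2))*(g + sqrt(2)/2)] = 2*g^3 - 3*g^2/2 - 3*sqrt(2)*g^2/4 - 7*g + sqrt(2)*g/2 + 1/2 + 3*sqrt(2)/2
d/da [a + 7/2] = 1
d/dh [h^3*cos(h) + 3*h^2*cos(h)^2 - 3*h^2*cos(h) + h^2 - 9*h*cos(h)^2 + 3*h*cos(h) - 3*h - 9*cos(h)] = -h^3*sin(h) - 3*h^2*sin(2*h) + 3*sqrt(2)*h^2*sin(h + pi/4) - 3*h*sin(h) + 9*h*sin(2*h) - 6*h*cos(h) + 3*h*cos(2*h) + 5*h + 9*sin(h) + 3*cos(h) - 9*cos(2*h)/2 - 15/2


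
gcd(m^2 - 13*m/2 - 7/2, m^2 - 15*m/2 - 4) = m + 1/2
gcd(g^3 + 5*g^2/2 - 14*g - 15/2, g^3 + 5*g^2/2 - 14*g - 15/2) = g^3 + 5*g^2/2 - 14*g - 15/2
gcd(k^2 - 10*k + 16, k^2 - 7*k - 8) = k - 8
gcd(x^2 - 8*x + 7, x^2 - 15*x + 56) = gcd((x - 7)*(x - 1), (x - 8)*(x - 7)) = x - 7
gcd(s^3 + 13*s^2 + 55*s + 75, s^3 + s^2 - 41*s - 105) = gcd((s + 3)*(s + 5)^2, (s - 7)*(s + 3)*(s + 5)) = s^2 + 8*s + 15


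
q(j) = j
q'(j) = 1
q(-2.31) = -2.31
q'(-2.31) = 1.00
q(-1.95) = -1.95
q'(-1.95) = 1.00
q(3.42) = 3.42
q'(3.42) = 1.00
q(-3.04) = -3.04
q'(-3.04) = 1.00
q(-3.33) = -3.33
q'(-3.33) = 1.00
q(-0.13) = -0.13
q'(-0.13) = 1.00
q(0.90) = 0.90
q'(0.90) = 1.00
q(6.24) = 6.24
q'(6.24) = 1.00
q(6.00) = 6.00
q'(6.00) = 1.00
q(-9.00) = -9.00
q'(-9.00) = 1.00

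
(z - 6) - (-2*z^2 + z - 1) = 2*z^2 - 5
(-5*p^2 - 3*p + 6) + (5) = -5*p^2 - 3*p + 11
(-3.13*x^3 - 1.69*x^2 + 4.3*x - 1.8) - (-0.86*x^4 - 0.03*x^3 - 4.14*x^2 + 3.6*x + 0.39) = 0.86*x^4 - 3.1*x^3 + 2.45*x^2 + 0.7*x - 2.19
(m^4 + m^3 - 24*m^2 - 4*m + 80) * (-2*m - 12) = -2*m^5 - 14*m^4 + 36*m^3 + 296*m^2 - 112*m - 960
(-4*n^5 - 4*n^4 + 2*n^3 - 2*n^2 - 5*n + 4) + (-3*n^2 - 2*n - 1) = -4*n^5 - 4*n^4 + 2*n^3 - 5*n^2 - 7*n + 3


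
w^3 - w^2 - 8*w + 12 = (w - 2)^2*(w + 3)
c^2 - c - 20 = (c - 5)*(c + 4)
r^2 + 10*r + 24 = (r + 4)*(r + 6)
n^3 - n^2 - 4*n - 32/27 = (n - 8/3)*(n + 1/3)*(n + 4/3)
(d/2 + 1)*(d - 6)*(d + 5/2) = d^3/2 - 3*d^2/4 - 11*d - 15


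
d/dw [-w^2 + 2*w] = 2 - 2*w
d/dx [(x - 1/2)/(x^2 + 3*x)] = (-x^2 + x + 3/2)/(x^2*(x^2 + 6*x + 9))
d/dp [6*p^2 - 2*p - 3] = 12*p - 2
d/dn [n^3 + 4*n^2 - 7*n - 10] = 3*n^2 + 8*n - 7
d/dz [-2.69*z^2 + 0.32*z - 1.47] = 0.32 - 5.38*z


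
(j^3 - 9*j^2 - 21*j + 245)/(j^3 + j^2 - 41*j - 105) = (j - 7)/(j + 3)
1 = 1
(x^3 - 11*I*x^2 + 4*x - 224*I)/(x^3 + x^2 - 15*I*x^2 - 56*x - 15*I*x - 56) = (x + 4*I)/(x + 1)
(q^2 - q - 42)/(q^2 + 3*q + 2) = (q^2 - q - 42)/(q^2 + 3*q + 2)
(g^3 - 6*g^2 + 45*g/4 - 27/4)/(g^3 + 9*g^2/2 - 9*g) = (2*g^2 - 9*g + 9)/(2*g*(g + 6))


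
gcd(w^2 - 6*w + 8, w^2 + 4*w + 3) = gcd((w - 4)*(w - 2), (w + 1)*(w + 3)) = 1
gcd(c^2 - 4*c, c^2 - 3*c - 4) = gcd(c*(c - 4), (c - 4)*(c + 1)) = c - 4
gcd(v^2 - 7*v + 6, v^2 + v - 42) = v - 6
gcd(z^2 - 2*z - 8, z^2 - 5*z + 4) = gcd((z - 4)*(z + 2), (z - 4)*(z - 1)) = z - 4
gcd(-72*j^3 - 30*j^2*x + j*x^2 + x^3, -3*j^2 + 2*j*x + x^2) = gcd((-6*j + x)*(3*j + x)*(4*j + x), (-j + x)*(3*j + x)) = 3*j + x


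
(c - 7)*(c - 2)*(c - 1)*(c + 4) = c^4 - 6*c^3 - 17*c^2 + 78*c - 56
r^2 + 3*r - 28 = (r - 4)*(r + 7)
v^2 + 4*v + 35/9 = (v + 5/3)*(v + 7/3)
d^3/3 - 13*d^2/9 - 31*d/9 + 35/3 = (d/3 + 1)*(d - 5)*(d - 7/3)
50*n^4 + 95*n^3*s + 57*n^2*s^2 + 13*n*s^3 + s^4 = (n + s)*(2*n + s)*(5*n + s)^2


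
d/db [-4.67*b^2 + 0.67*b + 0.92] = 0.67 - 9.34*b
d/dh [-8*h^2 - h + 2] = -16*h - 1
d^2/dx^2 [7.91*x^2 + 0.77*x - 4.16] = 15.8200000000000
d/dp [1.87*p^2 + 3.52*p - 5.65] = 3.74*p + 3.52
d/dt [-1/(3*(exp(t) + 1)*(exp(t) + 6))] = (2*exp(t) + 7)/(12*(exp(t) + 6)^2*cosh(t/2)^2)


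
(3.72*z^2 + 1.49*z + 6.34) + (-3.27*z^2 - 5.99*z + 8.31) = 0.45*z^2 - 4.5*z + 14.65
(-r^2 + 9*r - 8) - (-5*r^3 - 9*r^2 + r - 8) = 5*r^3 + 8*r^2 + 8*r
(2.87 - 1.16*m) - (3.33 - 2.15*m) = 0.99*m - 0.46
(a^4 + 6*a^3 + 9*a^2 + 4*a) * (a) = a^5 + 6*a^4 + 9*a^3 + 4*a^2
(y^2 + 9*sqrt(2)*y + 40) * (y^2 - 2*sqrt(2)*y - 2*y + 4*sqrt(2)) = y^4 - 2*y^3 + 7*sqrt(2)*y^3 - 14*sqrt(2)*y^2 + 4*y^2 - 80*sqrt(2)*y - 8*y + 160*sqrt(2)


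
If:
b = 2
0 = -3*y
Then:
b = 2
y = 0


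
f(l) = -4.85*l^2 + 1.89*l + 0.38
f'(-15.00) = 147.39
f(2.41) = -23.23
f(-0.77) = -3.95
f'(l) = 1.89 - 9.7*l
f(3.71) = -59.36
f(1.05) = -2.98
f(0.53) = 0.02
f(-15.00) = -1119.22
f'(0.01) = 1.79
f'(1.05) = -8.30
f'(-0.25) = 4.32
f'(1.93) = -16.83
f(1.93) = -14.04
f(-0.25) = -0.40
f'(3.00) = -27.21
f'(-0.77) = 9.36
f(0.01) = 0.40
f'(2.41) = -21.49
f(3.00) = -37.60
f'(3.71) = -34.10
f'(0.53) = -3.25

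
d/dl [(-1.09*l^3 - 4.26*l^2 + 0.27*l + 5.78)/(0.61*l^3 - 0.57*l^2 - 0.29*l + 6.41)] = (3.2199*l^4 + 0.3028*l^3 - 30.1488*l^2 - 48.024*l + 3.4069)/(0.3721*l^6 - 0.6954*l^5 - 0.0289*l^4 + 8.1508*l^3 - 7.2233*l^2 - 3.7178*l + 41.0881)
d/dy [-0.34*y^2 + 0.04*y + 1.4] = 0.04 - 0.68*y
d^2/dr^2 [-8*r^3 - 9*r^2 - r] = -48*r - 18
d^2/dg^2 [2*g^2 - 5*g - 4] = 4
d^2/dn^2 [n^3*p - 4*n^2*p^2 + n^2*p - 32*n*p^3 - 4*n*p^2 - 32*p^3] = 2*p*(3*n - 4*p + 1)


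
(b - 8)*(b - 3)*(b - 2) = b^3 - 13*b^2 + 46*b - 48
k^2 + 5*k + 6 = (k + 2)*(k + 3)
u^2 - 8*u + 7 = (u - 7)*(u - 1)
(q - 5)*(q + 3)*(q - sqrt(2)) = q^3 - 2*q^2 - sqrt(2)*q^2 - 15*q + 2*sqrt(2)*q + 15*sqrt(2)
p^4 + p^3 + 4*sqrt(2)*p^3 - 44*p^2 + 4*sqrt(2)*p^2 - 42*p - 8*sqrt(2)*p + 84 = (p - 1)*(p + 2)*(p - 3*sqrt(2))*(p + 7*sqrt(2))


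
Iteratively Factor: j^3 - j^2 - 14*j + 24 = (j - 2)*(j^2 + j - 12) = (j - 3)*(j - 2)*(j + 4)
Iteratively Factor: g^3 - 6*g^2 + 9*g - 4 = (g - 1)*(g^2 - 5*g + 4) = (g - 1)^2*(g - 4)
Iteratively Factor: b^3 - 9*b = (b + 3)*(b^2 - 3*b) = b*(b + 3)*(b - 3)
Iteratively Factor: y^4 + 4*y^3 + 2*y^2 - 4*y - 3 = (y - 1)*(y^3 + 5*y^2 + 7*y + 3) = (y - 1)*(y + 3)*(y^2 + 2*y + 1) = (y - 1)*(y + 1)*(y + 3)*(y + 1)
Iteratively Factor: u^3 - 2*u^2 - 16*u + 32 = (u - 2)*(u^2 - 16) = (u - 4)*(u - 2)*(u + 4)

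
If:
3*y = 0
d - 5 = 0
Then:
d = 5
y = 0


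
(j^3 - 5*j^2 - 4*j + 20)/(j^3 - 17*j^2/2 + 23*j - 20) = 2*(j^2 - 3*j - 10)/(2*j^2 - 13*j + 20)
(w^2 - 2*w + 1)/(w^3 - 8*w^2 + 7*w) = (w - 1)/(w*(w - 7))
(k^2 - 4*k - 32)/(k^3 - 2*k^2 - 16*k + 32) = (k - 8)/(k^2 - 6*k + 8)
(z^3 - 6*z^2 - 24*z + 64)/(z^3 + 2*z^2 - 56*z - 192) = (z - 2)/(z + 6)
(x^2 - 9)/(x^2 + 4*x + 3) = (x - 3)/(x + 1)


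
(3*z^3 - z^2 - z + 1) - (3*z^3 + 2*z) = -z^2 - 3*z + 1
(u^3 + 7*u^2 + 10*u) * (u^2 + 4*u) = u^5 + 11*u^4 + 38*u^3 + 40*u^2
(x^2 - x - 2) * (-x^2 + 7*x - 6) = -x^4 + 8*x^3 - 11*x^2 - 8*x + 12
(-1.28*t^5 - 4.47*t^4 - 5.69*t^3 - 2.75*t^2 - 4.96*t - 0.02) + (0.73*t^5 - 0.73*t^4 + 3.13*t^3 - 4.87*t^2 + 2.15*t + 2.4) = -0.55*t^5 - 5.2*t^4 - 2.56*t^3 - 7.62*t^2 - 2.81*t + 2.38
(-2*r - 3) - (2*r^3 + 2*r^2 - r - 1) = -2*r^3 - 2*r^2 - r - 2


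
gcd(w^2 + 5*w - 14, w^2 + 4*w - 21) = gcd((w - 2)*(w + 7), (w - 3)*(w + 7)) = w + 7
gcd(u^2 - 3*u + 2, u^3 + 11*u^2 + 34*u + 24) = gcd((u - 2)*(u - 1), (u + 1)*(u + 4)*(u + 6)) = 1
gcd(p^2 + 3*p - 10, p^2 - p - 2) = p - 2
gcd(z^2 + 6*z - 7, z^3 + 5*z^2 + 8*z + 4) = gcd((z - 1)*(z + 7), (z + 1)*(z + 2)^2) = 1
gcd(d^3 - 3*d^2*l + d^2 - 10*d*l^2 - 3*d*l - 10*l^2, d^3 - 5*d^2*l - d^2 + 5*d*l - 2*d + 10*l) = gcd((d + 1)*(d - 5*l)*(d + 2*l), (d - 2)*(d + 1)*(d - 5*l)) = d^2 - 5*d*l + d - 5*l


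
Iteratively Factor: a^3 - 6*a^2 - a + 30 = (a + 2)*(a^2 - 8*a + 15) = (a - 5)*(a + 2)*(a - 3)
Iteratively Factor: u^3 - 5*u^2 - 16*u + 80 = (u - 5)*(u^2 - 16) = (u - 5)*(u + 4)*(u - 4)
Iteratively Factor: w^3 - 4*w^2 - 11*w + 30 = (w - 2)*(w^2 - 2*w - 15) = (w - 2)*(w + 3)*(w - 5)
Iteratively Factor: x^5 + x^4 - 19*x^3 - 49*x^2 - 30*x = (x)*(x^4 + x^3 - 19*x^2 - 49*x - 30) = x*(x + 1)*(x^3 - 19*x - 30) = x*(x + 1)*(x + 2)*(x^2 - 2*x - 15) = x*(x + 1)*(x + 2)*(x + 3)*(x - 5)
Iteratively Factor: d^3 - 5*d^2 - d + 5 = (d + 1)*(d^2 - 6*d + 5) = (d - 1)*(d + 1)*(d - 5)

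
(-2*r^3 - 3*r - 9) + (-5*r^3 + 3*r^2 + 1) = -7*r^3 + 3*r^2 - 3*r - 8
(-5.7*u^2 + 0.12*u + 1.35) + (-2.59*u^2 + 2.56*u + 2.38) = -8.29*u^2 + 2.68*u + 3.73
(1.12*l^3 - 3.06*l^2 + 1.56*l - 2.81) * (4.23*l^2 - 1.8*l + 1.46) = 4.7376*l^5 - 14.9598*l^4 + 13.742*l^3 - 19.1619*l^2 + 7.3356*l - 4.1026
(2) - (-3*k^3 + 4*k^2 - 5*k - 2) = 3*k^3 - 4*k^2 + 5*k + 4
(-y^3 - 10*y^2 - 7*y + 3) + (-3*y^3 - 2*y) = -4*y^3 - 10*y^2 - 9*y + 3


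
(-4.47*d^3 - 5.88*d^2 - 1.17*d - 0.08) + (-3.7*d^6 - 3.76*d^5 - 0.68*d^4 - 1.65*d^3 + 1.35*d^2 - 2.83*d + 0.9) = -3.7*d^6 - 3.76*d^5 - 0.68*d^4 - 6.12*d^3 - 4.53*d^2 - 4.0*d + 0.82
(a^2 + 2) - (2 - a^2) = 2*a^2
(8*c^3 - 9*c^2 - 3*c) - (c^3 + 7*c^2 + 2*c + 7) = 7*c^3 - 16*c^2 - 5*c - 7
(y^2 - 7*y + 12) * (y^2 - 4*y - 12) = y^4 - 11*y^3 + 28*y^2 + 36*y - 144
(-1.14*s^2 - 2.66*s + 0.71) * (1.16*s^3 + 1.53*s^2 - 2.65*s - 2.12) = -1.3224*s^5 - 4.8298*s^4 - 0.225200000000001*s^3 + 10.5521*s^2 + 3.7577*s - 1.5052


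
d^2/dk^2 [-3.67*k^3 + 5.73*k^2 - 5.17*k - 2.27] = 11.46 - 22.02*k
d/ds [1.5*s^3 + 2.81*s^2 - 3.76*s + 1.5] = 4.5*s^2 + 5.62*s - 3.76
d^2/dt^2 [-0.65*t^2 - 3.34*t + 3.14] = -1.30000000000000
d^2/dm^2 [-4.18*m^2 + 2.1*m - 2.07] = -8.36000000000000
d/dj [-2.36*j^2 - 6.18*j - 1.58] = -4.72*j - 6.18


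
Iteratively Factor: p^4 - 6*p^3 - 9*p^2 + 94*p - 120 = (p + 4)*(p^3 - 10*p^2 + 31*p - 30) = (p - 3)*(p + 4)*(p^2 - 7*p + 10) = (p - 5)*(p - 3)*(p + 4)*(p - 2)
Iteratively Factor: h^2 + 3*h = (h)*(h + 3)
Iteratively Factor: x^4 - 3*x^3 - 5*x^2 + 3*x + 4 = (x + 1)*(x^3 - 4*x^2 - x + 4) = (x - 4)*(x + 1)*(x^2 - 1) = (x - 4)*(x - 1)*(x + 1)*(x + 1)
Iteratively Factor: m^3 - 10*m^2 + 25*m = (m)*(m^2 - 10*m + 25) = m*(m - 5)*(m - 5)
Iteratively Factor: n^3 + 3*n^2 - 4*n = (n - 1)*(n^2 + 4*n) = (n - 1)*(n + 4)*(n)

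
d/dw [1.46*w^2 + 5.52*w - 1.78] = 2.92*w + 5.52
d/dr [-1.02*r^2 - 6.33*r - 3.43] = -2.04*r - 6.33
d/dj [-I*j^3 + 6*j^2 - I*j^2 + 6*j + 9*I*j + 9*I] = -3*I*j^2 + 2*j*(6 - I) + 6 + 9*I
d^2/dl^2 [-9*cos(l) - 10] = 9*cos(l)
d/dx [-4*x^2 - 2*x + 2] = -8*x - 2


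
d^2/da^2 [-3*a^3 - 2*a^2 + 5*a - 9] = -18*a - 4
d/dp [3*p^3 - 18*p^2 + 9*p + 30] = 9*p^2 - 36*p + 9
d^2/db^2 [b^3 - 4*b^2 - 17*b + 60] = 6*b - 8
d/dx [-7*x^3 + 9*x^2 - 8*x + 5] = -21*x^2 + 18*x - 8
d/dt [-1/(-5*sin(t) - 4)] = -5*cos(t)/(5*sin(t) + 4)^2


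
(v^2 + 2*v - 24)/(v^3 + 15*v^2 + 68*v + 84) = (v - 4)/(v^2 + 9*v + 14)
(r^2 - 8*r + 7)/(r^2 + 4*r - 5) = (r - 7)/(r + 5)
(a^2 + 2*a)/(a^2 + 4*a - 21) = a*(a + 2)/(a^2 + 4*a - 21)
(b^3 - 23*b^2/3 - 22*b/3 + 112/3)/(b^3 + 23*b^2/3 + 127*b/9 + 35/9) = 3*(b^2 - 10*b + 16)/(3*b^2 + 16*b + 5)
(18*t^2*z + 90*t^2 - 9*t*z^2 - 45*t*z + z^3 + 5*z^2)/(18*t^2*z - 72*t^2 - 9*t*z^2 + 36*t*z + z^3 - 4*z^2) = (z + 5)/(z - 4)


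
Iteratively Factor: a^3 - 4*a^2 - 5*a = (a)*(a^2 - 4*a - 5) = a*(a - 5)*(a + 1)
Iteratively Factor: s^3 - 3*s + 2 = (s + 2)*(s^2 - 2*s + 1) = (s - 1)*(s + 2)*(s - 1)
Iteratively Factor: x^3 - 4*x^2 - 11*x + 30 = (x + 3)*(x^2 - 7*x + 10) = (x - 5)*(x + 3)*(x - 2)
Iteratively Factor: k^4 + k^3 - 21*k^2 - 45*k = (k - 5)*(k^3 + 6*k^2 + 9*k) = (k - 5)*(k + 3)*(k^2 + 3*k) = k*(k - 5)*(k + 3)*(k + 3)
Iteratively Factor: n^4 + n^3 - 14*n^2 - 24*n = (n + 2)*(n^3 - n^2 - 12*n) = (n + 2)*(n + 3)*(n^2 - 4*n) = (n - 4)*(n + 2)*(n + 3)*(n)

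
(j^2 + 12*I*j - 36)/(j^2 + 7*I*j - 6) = (j + 6*I)/(j + I)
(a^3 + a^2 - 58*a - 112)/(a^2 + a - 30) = (a^3 + a^2 - 58*a - 112)/(a^2 + a - 30)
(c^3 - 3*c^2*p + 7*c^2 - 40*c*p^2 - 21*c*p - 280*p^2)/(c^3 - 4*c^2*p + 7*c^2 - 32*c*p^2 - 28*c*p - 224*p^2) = (c + 5*p)/(c + 4*p)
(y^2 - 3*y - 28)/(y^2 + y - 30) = (y^2 - 3*y - 28)/(y^2 + y - 30)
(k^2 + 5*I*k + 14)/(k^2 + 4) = (k + 7*I)/(k + 2*I)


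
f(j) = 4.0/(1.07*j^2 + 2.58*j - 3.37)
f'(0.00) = -0.91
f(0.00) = -1.19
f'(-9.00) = 0.02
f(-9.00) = 0.07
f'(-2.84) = 3.27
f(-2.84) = -1.94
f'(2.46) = -0.35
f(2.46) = 0.42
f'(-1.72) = 0.20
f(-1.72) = -0.86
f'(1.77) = -1.23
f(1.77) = 0.88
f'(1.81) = -1.12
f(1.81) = 0.83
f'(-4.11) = 1.48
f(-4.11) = 0.98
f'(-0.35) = -0.43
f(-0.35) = -0.97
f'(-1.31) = 0.04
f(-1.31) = -0.81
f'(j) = 4.0*(-2.14*j - 2.58)/(1.07*j^2 + 2.58*j - 3.37)^2 = (-8.56*j - 10.32)/(1.07*j^2 + 2.58*j - 3.37)^2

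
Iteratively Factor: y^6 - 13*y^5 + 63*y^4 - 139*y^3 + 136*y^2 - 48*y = (y - 4)*(y^5 - 9*y^4 + 27*y^3 - 31*y^2 + 12*y) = y*(y - 4)*(y^4 - 9*y^3 + 27*y^2 - 31*y + 12) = y*(y - 4)*(y - 1)*(y^3 - 8*y^2 + 19*y - 12) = y*(y - 4)*(y - 3)*(y - 1)*(y^2 - 5*y + 4) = y*(y - 4)*(y - 3)*(y - 1)^2*(y - 4)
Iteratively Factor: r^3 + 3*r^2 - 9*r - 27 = (r + 3)*(r^2 - 9) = (r - 3)*(r + 3)*(r + 3)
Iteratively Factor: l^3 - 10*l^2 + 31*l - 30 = (l - 5)*(l^2 - 5*l + 6) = (l - 5)*(l - 3)*(l - 2)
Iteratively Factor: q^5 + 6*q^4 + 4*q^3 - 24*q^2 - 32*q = (q)*(q^4 + 6*q^3 + 4*q^2 - 24*q - 32) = q*(q - 2)*(q^3 + 8*q^2 + 20*q + 16) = q*(q - 2)*(q + 2)*(q^2 + 6*q + 8) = q*(q - 2)*(q + 2)*(q + 4)*(q + 2)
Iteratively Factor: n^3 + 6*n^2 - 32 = (n - 2)*(n^2 + 8*n + 16) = (n - 2)*(n + 4)*(n + 4)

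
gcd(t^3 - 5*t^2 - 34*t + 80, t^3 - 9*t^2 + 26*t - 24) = t - 2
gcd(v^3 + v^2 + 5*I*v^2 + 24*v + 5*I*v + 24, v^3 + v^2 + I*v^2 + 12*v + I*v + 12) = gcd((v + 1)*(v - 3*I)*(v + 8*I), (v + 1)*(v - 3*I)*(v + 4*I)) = v^2 + v*(1 - 3*I) - 3*I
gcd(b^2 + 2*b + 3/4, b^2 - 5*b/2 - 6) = b + 3/2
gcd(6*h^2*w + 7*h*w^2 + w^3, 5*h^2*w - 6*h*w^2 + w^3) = w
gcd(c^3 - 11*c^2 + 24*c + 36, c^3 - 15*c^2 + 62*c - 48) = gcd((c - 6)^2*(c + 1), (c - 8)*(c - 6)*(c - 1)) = c - 6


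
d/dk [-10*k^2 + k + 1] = 1 - 20*k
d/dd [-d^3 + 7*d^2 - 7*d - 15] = -3*d^2 + 14*d - 7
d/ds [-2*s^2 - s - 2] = -4*s - 1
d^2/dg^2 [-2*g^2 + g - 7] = -4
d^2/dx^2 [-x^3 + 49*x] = -6*x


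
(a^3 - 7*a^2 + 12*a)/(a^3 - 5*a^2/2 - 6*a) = 2*(a - 3)/(2*a + 3)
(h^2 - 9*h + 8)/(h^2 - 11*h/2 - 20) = 2*(h - 1)/(2*h + 5)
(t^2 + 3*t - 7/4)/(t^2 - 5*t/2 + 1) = (t + 7/2)/(t - 2)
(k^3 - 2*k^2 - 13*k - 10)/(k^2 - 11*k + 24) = (k^3 - 2*k^2 - 13*k - 10)/(k^2 - 11*k + 24)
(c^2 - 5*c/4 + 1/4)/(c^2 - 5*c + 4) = (c - 1/4)/(c - 4)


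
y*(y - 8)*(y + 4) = y^3 - 4*y^2 - 32*y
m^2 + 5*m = m*(m + 5)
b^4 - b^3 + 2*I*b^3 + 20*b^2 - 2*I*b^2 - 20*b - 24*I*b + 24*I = (b - 1)*(b - 2*I)^2*(b + 6*I)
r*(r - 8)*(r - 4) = r^3 - 12*r^2 + 32*r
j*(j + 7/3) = j^2 + 7*j/3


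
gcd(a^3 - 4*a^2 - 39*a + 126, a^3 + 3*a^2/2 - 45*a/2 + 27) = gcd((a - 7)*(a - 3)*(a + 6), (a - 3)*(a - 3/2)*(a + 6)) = a^2 + 3*a - 18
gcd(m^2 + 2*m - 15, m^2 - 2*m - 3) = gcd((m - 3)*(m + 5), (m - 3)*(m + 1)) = m - 3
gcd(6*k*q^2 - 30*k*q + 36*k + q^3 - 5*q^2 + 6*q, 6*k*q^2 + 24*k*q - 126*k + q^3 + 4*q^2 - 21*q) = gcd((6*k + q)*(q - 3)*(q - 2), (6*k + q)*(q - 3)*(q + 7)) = 6*k*q - 18*k + q^2 - 3*q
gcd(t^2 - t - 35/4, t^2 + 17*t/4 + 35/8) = t + 5/2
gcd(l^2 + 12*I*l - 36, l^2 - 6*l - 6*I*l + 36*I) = 1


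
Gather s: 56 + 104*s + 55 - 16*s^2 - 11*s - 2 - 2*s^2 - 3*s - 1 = -18*s^2 + 90*s + 108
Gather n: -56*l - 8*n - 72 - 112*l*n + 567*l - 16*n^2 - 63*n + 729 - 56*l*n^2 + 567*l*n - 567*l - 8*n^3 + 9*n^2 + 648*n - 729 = -56*l - 8*n^3 + n^2*(-56*l - 7) + n*(455*l + 577) - 72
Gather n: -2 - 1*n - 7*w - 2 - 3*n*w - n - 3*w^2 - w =n*(-3*w - 2) - 3*w^2 - 8*w - 4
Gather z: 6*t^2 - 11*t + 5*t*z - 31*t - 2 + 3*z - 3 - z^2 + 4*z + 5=6*t^2 - 42*t - z^2 + z*(5*t + 7)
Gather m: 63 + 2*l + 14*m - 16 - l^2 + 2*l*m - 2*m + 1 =-l^2 + 2*l + m*(2*l + 12) + 48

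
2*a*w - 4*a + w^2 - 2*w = (2*a + w)*(w - 2)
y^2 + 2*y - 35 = (y - 5)*(y + 7)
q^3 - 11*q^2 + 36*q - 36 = (q - 6)*(q - 3)*(q - 2)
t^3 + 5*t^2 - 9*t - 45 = (t - 3)*(t + 3)*(t + 5)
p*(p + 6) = p^2 + 6*p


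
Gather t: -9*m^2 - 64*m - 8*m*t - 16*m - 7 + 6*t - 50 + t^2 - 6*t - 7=-9*m^2 - 8*m*t - 80*m + t^2 - 64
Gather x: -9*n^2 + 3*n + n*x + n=-9*n^2 + n*x + 4*n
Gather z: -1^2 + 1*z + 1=z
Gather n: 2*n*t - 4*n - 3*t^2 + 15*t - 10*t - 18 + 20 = n*(2*t - 4) - 3*t^2 + 5*t + 2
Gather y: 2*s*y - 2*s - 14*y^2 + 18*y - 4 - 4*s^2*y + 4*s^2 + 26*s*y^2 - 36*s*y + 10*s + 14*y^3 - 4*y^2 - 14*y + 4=4*s^2 + 8*s + 14*y^3 + y^2*(26*s - 18) + y*(-4*s^2 - 34*s + 4)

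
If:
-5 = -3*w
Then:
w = 5/3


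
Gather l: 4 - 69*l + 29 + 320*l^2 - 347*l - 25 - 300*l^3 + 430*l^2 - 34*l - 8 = -300*l^3 + 750*l^2 - 450*l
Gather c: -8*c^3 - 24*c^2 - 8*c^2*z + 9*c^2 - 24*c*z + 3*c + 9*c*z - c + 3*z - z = -8*c^3 + c^2*(-8*z - 15) + c*(2 - 15*z) + 2*z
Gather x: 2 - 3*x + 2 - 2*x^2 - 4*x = -2*x^2 - 7*x + 4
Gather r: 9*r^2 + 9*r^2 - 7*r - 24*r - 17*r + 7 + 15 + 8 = 18*r^2 - 48*r + 30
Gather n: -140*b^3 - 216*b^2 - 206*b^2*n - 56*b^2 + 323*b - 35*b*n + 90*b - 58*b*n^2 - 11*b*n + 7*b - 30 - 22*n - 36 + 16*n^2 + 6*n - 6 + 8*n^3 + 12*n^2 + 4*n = -140*b^3 - 272*b^2 + 420*b + 8*n^3 + n^2*(28 - 58*b) + n*(-206*b^2 - 46*b - 12) - 72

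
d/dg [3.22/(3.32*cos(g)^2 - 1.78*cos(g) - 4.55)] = (21.3808*cos(g) - 5.7316)*sin(g)/(-3.32*cos(g)^2 + 1.78*cos(g) + 4.55)^2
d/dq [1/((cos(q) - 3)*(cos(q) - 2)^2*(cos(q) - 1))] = (-4*sin(q)^2 - 16*cos(q) + 18)*sin(q)/((cos(q) - 3)^2*(cos(q) - 2)^3*(cos(q) - 1)^2)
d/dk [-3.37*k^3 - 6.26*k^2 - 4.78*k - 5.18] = -10.11*k^2 - 12.52*k - 4.78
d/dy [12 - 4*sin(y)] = -4*cos(y)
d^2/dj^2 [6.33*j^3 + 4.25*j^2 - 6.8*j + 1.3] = 37.98*j + 8.5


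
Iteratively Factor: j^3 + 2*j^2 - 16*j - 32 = (j + 2)*(j^2 - 16) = (j + 2)*(j + 4)*(j - 4)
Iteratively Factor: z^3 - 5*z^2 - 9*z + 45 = (z - 5)*(z^2 - 9) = (z - 5)*(z - 3)*(z + 3)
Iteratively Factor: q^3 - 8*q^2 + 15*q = (q)*(q^2 - 8*q + 15) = q*(q - 5)*(q - 3)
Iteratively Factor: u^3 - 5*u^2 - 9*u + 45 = (u + 3)*(u^2 - 8*u + 15) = (u - 3)*(u + 3)*(u - 5)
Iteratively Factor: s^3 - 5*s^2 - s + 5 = (s + 1)*(s^2 - 6*s + 5) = (s - 1)*(s + 1)*(s - 5)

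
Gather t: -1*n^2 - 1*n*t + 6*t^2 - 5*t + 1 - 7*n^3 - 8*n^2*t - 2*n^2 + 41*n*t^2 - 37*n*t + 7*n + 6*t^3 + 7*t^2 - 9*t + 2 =-7*n^3 - 3*n^2 + 7*n + 6*t^3 + t^2*(41*n + 13) + t*(-8*n^2 - 38*n - 14) + 3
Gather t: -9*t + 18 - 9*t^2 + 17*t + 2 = -9*t^2 + 8*t + 20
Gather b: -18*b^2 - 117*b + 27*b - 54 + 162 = -18*b^2 - 90*b + 108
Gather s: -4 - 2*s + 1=-2*s - 3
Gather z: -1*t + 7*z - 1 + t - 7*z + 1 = 0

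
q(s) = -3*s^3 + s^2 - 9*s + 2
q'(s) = -9*s^2 + 2*s - 9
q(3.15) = -110.20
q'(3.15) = -92.00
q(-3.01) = 119.96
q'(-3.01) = -96.56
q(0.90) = -7.48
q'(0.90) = -14.49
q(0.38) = -1.44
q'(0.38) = -9.54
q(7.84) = -1452.77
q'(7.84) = -546.51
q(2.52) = -62.34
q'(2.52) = -61.11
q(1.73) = -26.11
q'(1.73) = -32.48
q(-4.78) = 395.51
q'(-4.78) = -224.20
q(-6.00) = 740.00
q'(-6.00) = -345.00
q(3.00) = -97.00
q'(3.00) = -84.00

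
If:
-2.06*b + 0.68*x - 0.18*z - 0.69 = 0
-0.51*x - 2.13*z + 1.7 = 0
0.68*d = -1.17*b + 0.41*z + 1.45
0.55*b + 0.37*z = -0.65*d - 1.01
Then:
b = 2.57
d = -3.03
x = 8.47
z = -1.23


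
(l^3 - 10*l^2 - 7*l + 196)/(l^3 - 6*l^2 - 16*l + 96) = (l^2 - 14*l + 49)/(l^2 - 10*l + 24)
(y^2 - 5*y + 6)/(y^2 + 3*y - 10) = (y - 3)/(y + 5)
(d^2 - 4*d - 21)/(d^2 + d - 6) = (d - 7)/(d - 2)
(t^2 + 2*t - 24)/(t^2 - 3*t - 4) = (t + 6)/(t + 1)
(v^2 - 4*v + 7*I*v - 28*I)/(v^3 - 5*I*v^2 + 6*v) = (v^2 + v*(-4 + 7*I) - 28*I)/(v*(v^2 - 5*I*v + 6))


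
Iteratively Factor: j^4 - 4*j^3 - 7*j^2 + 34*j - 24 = (j - 1)*(j^3 - 3*j^2 - 10*j + 24) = (j - 1)*(j + 3)*(j^2 - 6*j + 8) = (j - 2)*(j - 1)*(j + 3)*(j - 4)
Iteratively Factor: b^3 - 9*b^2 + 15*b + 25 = (b - 5)*(b^2 - 4*b - 5) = (b - 5)*(b + 1)*(b - 5)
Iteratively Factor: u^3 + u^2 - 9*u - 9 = (u + 1)*(u^2 - 9) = (u - 3)*(u + 1)*(u + 3)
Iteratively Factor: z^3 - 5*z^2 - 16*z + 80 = (z - 4)*(z^2 - z - 20) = (z - 4)*(z + 4)*(z - 5)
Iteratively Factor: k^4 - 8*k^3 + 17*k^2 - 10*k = (k - 2)*(k^3 - 6*k^2 + 5*k) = (k - 5)*(k - 2)*(k^2 - k) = k*(k - 5)*(k - 2)*(k - 1)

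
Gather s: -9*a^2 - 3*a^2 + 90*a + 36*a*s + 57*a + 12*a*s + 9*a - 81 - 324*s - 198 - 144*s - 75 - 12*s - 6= -12*a^2 + 156*a + s*(48*a - 480) - 360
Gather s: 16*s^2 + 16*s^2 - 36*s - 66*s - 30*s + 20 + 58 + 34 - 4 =32*s^2 - 132*s + 108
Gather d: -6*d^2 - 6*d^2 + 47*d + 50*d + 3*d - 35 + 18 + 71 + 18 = -12*d^2 + 100*d + 72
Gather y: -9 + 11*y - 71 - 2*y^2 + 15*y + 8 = -2*y^2 + 26*y - 72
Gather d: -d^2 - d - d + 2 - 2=-d^2 - 2*d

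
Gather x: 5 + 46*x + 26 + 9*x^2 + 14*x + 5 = 9*x^2 + 60*x + 36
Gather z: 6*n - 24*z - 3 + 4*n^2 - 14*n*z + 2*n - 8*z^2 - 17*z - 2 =4*n^2 + 8*n - 8*z^2 + z*(-14*n - 41) - 5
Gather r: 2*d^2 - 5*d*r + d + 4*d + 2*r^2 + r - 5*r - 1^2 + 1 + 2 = 2*d^2 + 5*d + 2*r^2 + r*(-5*d - 4) + 2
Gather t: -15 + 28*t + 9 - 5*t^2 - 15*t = -5*t^2 + 13*t - 6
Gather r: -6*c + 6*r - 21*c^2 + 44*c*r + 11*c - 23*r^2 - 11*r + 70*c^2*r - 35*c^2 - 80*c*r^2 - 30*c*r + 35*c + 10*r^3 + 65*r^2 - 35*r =-56*c^2 + 40*c + 10*r^3 + r^2*(42 - 80*c) + r*(70*c^2 + 14*c - 40)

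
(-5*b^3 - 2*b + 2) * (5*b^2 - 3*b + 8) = -25*b^5 + 15*b^4 - 50*b^3 + 16*b^2 - 22*b + 16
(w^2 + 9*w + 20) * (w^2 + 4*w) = w^4 + 13*w^3 + 56*w^2 + 80*w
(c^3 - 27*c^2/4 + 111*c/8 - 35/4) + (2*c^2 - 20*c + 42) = c^3 - 19*c^2/4 - 49*c/8 + 133/4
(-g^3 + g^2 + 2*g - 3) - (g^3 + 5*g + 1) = -2*g^3 + g^2 - 3*g - 4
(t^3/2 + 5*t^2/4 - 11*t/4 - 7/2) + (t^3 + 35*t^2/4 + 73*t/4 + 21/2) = 3*t^3/2 + 10*t^2 + 31*t/2 + 7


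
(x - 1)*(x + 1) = x^2 - 1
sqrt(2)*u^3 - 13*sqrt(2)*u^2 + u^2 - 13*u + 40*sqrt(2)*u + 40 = (u - 8)*(u - 5)*(sqrt(2)*u + 1)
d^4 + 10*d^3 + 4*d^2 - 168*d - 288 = (d - 4)*(d + 2)*(d + 6)^2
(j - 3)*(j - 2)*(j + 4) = j^3 - j^2 - 14*j + 24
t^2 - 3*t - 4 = (t - 4)*(t + 1)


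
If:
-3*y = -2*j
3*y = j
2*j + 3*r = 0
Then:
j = 0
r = 0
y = 0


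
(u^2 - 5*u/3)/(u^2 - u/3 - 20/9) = 3*u/(3*u + 4)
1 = 1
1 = 1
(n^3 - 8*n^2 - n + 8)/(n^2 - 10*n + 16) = (n^2 - 1)/(n - 2)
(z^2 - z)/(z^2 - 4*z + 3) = z/(z - 3)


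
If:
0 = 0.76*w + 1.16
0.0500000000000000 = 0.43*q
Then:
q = 0.12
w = -1.53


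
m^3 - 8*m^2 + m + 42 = (m - 7)*(m - 3)*(m + 2)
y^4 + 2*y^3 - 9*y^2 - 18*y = y*(y - 3)*(y + 2)*(y + 3)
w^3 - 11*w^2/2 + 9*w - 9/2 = (w - 3)*(w - 3/2)*(w - 1)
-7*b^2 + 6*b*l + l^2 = (-b + l)*(7*b + l)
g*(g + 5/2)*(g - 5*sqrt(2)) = g^3 - 5*sqrt(2)*g^2 + 5*g^2/2 - 25*sqrt(2)*g/2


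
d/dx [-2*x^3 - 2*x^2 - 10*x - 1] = -6*x^2 - 4*x - 10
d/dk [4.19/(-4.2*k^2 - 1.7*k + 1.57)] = (35.196*k + 7.123)/(4.2*k^2 + 1.7*k - 1.57)^2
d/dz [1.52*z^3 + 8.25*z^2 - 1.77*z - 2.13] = 4.56*z^2 + 16.5*z - 1.77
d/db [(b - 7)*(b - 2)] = 2*b - 9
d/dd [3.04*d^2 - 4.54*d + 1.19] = 6.08*d - 4.54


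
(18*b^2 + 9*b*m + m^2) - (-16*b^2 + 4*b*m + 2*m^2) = 34*b^2 + 5*b*m - m^2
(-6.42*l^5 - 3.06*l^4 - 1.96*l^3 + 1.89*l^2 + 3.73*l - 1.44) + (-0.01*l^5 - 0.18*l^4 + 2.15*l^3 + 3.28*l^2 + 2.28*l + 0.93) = -6.43*l^5 - 3.24*l^4 + 0.19*l^3 + 5.17*l^2 + 6.01*l - 0.51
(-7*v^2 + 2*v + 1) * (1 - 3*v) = 21*v^3 - 13*v^2 - v + 1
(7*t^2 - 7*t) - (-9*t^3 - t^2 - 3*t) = 9*t^3 + 8*t^2 - 4*t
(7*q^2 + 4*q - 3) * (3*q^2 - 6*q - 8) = 21*q^4 - 30*q^3 - 89*q^2 - 14*q + 24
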